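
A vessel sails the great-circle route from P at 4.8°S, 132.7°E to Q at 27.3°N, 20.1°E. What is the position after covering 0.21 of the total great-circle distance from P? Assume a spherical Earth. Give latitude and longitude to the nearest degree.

The haversine formula gives a central angle δ ≈ 1.959 rad (112.3°) between the endpoints.
Interpolate at f = 0.21 with slerp weights a = sin((1−f)δ)/sin δ ≈ 1.080, b = sin(fδ)/sin δ ≈ 0.432.
p = a·p₁ + b·p₂ ≈ (-0.369, 0.923, 0.108); φ = arcsin(p_z) ≈ 6.19°, λ = atan2(p_y, p_x) ≈ 111.81°.

≈ 6°N, 112°E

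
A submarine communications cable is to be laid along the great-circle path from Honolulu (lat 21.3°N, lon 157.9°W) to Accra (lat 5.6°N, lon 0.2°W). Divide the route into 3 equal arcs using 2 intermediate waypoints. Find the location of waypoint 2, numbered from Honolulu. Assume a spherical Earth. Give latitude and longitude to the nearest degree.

≈ lat 40°N, lon 38°W

From cos δ = sin φ₁ sin φ₂ + cos φ₁ cos φ₂ cos Δλ, the central angle is δ ≈ 2.536 rad (145.3°).
Interpolate at f = 2/3 with slerp weights a = sin((1−f)δ)/sin δ ≈ 1.315, b = sin(fδ)/sin δ ≈ 1.745.
p = a·p₁ + b·p₂ ≈ (0.601, -0.467, 0.648); φ = arcsin(p_z) ≈ 40.40°, λ = atan2(p_y, p_x) ≈ -37.84°.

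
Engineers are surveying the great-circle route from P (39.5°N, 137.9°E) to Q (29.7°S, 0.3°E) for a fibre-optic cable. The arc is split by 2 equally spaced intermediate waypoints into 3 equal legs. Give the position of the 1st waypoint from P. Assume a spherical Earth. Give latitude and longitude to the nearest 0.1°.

Convert each endpoint to a unit vector on the sphere (x = cos φ cos λ, y = cos φ sin λ, z = sin φ).
The central angle between the endpoints is δ = arccos(p₁·p₂) ≈ 2.515 rad (144.1°).
Interpolate at f = 1/3 with slerp weights a = sin((1−f)δ)/sin δ ≈ 1.696, b = sin(fδ)/sin δ ≈ 1.268.
p = a·p₁ + b·p₂ ≈ (0.131, 0.883, 0.450); φ = arcsin(p_z) ≈ 26.77°, λ = atan2(p_y, p_x) ≈ 81.59°.

≈ (26.8°N, 81.6°E)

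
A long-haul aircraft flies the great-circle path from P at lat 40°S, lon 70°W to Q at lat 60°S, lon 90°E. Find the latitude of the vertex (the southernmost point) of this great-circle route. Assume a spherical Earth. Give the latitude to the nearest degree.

≈ 82°S

The great circle lies in the plane with unit normal n̂ = (p₁ × p₂)/|p₁ × p₂|.
Here n̂_z ≈ +0.134; the vertex latitude is φ_max = arccos|n̂_z| ≈ 82.3°.
Check via Clairaut: cos φ_max = |cos φ₁| · sin C = cos(40.0°)·sin(170.0°) ≈ 0.134, again giving ≈ 82.3°.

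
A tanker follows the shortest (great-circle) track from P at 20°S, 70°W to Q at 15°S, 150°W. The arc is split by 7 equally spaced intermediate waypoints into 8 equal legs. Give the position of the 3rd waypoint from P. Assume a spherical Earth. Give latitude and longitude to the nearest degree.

≈ 23°S, 100°W

Convert each endpoint to a unit vector on the sphere (x = cos φ cos λ, y = cos φ sin λ, z = sin φ).
The central angle between the endpoints is δ = arccos(p₁·p₂) ≈ 1.322 rad (75.8°).
Interpolate at f = 3/8 with slerp weights a = sin((1−f)δ)/sin δ ≈ 0.759, b = sin(fδ)/sin δ ≈ 0.491.
p = a·p₁ + b·p₂ ≈ (-0.167, -0.907, -0.387); φ = arcsin(p_z) ≈ -22.74°, λ = atan2(p_y, p_x) ≈ -100.41°.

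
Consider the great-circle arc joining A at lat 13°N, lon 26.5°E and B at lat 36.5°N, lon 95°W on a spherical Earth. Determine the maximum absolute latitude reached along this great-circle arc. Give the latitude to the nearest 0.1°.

≈ 46.0°N

The great circle lies in the plane with unit normal n̂ = (p₁ × p₂)/|p₁ × p₂|.
Here n̂_z ≈ -0.695; the vertex latitude is φ_max = arccos|n̂_z| ≈ 46.0°.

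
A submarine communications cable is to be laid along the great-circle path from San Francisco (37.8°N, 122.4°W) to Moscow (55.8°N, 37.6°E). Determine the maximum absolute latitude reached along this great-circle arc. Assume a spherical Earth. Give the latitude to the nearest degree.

≈ 81°N

The great circle lies in the plane with unit normal n̂ = (p₁ × p₂)/|p₁ × p₂|.
Here n̂_z ≈ +0.153; the vertex latitude is φ_max = arccos|n̂_z| ≈ 81.2°.
Check via Clairaut: cos φ_max = |cos φ₁| · sin C = cos(37.8°)·sin(11.1°) ≈ 0.153, again giving ≈ 81.2°.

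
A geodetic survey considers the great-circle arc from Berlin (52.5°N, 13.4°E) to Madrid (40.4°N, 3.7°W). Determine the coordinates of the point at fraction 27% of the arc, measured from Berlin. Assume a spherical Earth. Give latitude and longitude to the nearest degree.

Write both endpoints as unit vectors p₁, p₂ with components (cos φ cos λ, cos φ sin λ, sin φ).
The central angle between the endpoints is δ = arccos(p₁·p₂) ≈ 0.293 rad (16.8°).
Interpolate at f = 0.27 with slerp weights a = sin((1−f)δ)/sin δ ≈ 0.735, b = sin(fδ)/sin δ ≈ 0.274.
p = a·p₁ + b·p₂ ≈ (0.643, 0.090, 0.760); φ = arcsin(p_z) ≈ 49.50°, λ = atan2(p_y, p_x) ≈ 7.99°.

≈ 49°N, 8°E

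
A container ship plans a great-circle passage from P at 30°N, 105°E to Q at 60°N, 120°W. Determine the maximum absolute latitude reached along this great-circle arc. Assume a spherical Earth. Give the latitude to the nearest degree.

≈ 72°N

The great circle lies in the plane with unit normal n̂ = (p₁ × p₂)/|p₁ × p₂|.
Here n̂_z ≈ +0.309; the vertex latitude is φ_max = arccos|n̂_z| ≈ 72.0°.
Check via Clairaut: cos φ_max = |cos φ₁| · sin C = cos(30.0°)·sin(20.9°) ≈ 0.309, again giving ≈ 72.0°.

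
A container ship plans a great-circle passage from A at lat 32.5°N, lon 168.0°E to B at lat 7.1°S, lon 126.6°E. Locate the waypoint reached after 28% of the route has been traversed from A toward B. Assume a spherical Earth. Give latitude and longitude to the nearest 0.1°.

The haversine formula gives a central angle δ ≈ 0.975 rad (55.8°) between the endpoints.
Interpolate at f = 0.28 with slerp weights a = sin((1−f)δ)/sin δ ≈ 0.780, b = sin(fδ)/sin δ ≈ 0.326.
p = a·p₁ + b·p₂ ≈ (-0.836, 0.396, 0.379); φ = arcsin(p_z) ≈ 22.27°, λ = atan2(p_y, p_x) ≈ 154.65°.

≈ lat 22.3°N, lon 154.6°E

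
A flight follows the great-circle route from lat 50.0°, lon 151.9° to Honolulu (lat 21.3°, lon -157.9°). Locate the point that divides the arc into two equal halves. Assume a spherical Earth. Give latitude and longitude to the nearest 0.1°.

≈ lat 38.3°, lon -178.1°

Write both endpoints as unit vectors p₁, p₂ with components (cos φ cos λ, cos φ sin λ, sin φ).
The central angle between the endpoints is δ = arccos(p₁·p₂) ≈ 0.848 rad (48.6°).
Interpolate at f = 1/2 with slerp weights a = sin((1−f)δ)/sin δ ≈ 0.549, b = sin(fδ)/sin δ ≈ 0.549.
p = a·p₁ + b·p₂ ≈ (-0.785, -0.026, 0.619); φ = arcsin(p_z) ≈ 38.28°, λ = atan2(p_y, p_x) ≈ -178.09°.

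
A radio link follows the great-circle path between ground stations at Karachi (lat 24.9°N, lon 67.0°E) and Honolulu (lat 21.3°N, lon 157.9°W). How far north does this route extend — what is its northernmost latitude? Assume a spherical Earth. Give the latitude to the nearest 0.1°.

≈ 48.2°N

The great circle lies in the plane with unit normal n̂ = (p₁ × p₂)/|p₁ × p₂|.
Here n̂_z ≈ +0.666; the vertex latitude is φ_max = arccos|n̂_z| ≈ 48.2°.
Check via Clairaut: cos φ_max = |cos φ₁| · sin C = cos(24.9°)·sin(47.3°) ≈ 0.666, again giving ≈ 48.2°.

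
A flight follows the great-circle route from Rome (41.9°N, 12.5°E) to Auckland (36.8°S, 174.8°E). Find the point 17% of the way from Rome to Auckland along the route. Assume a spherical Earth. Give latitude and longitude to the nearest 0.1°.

≈ 42.7°N, 50.8°E

Convert each endpoint to a unit vector on the sphere (x = cos φ cos λ, y = cos φ sin λ, z = sin φ).
The central angle between the endpoints is δ = arccos(p₁·p₂) ≈ 2.887 rad (165.4°).
Interpolate at f = 0.17 with slerp weights a = sin((1−f)δ)/sin δ ≈ 2.695, b = sin(fδ)/sin δ ≈ 1.873.
p = a·p₁ + b·p₂ ≈ (0.465, 0.570, 0.678); φ = arcsin(p_z) ≈ 42.66°, λ = atan2(p_y, p_x) ≈ 50.83°.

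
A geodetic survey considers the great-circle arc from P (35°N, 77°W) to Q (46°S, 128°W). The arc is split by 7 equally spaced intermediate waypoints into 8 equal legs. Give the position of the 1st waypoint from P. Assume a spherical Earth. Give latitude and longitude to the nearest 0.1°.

≈ (25.0°N, 83.9°W)

The haversine formula gives a central angle δ ≈ 1.625 rad (93.1°) between the endpoints.
Interpolate at f = 1/8 with slerp weights a = sin((1−f)δ)/sin δ ≈ 0.990, b = sin(fδ)/sin δ ≈ 0.202.
p = a·p₁ + b·p₂ ≈ (0.096, -0.901, 0.423); φ = arcsin(p_z) ≈ 25.01°, λ = atan2(p_y, p_x) ≈ -83.91°.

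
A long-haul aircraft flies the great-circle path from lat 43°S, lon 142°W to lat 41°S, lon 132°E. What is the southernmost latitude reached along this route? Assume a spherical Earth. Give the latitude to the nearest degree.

The great circle lies in the plane with unit normal n̂ = (p₁ × p₂)/|p₁ × p₂|.
Here n̂_z ≈ -0.630; the vertex latitude is φ_max = arccos|n̂_z| ≈ 51.0°.
Check via Clairaut: cos φ_max = |cos φ₁| · sin C = cos(43.0°)·sin(120.5°) ≈ 0.630, again giving ≈ 51.0°.

≈ 51°S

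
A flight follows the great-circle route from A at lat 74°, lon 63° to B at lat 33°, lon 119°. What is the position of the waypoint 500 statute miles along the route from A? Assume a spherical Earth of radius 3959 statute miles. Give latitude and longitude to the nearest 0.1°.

≈ lat 70.0°, lon 82.8°

The haversine formula gives a central angle δ ≈ 0.860 rad (49.2°) between the endpoints. The total great-circle distance is δ·R ≈ 0.860 × 3959 ≈ 3403 mi, so the target fraction is f = 500/3403 ≈ 0.147.
Interpolate at f ≈ 0.147 with slerp weights a = sin((1−f)δ)/sin δ ≈ 0.883, b = sin(fδ)/sin δ ≈ 0.166.
p = a·p₁ + b·p₂ ≈ (0.043, 0.339, 0.940); φ = arcsin(p_z) ≈ 70.02°, λ = atan2(p_y, p_x) ≈ 82.78°.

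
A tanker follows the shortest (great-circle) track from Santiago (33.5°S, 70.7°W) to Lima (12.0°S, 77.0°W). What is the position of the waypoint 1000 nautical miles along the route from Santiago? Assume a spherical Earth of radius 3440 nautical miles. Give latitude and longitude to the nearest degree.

Convert each endpoint to a unit vector on the sphere (x = cos φ cos λ, y = cos φ sin λ, z = sin φ).
The central angle between the endpoints is δ = arccos(p₁·p₂) ≈ 0.388 rad (22.3°). The total great-circle distance is δ·R ≈ 0.388 × 3440 ≈ 1336 nmi, so the target fraction is f = 1000/1336 ≈ 0.748.
Interpolate at f ≈ 0.748 with slerp weights a = sin((1−f)δ)/sin δ ≈ 0.258, b = sin(fδ)/sin δ ≈ 0.757.
p = a·p₁ + b·p₂ ≈ (0.238, -0.924, -0.300); φ = arcsin(p_z) ≈ -17.43°, λ = atan2(p_y, p_x) ≈ -75.58°.

≈ 17°S, 76°W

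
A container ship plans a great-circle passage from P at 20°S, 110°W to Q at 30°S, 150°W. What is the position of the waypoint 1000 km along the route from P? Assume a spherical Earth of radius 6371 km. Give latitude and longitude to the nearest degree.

Write both endpoints as unit vectors p₁, p₂ with components (cos φ cos λ, cos φ sin λ, sin φ).
The central angle between the endpoints is δ = arccos(p₁·p₂) ≈ 0.653 rad (37.4°). The total great-circle distance is δ·R ≈ 0.653 × 6371 ≈ 4159 km, so the target fraction is f = 1000/4159 ≈ 0.240.
Interpolate at f ≈ 0.240 with slerp weights a = sin((1−f)δ)/sin δ ≈ 0.783, b = sin(fδ)/sin δ ≈ 0.257.
p = a·p₁ + b·p₂ ≈ (-0.445, -0.803, -0.397); φ = arcsin(p_z) ≈ -23.36°, λ = atan2(p_y, p_x) ≈ -118.98°.

≈ 23°S, 119°W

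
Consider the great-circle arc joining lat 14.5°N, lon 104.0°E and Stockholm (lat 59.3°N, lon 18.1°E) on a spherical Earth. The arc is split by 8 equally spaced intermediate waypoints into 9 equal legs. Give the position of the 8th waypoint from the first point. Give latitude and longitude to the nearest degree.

≈ lat 59°N, lon 34°E

From cos δ = sin φ₁ sin φ₂ + cos φ₁ cos φ₂ cos Δλ, the central angle is δ ≈ 1.317 rad (75.5°).
Interpolate at f = 8/9 with slerp weights a = sin((1−f)δ)/sin δ ≈ 0.151, b = sin(fδ)/sin δ ≈ 0.952.
p = a·p₁ + b·p₂ ≈ (0.426, 0.292, 0.856); φ = arcsin(p_z) ≈ 58.86°, λ = atan2(p_y, p_x) ≈ 34.44°.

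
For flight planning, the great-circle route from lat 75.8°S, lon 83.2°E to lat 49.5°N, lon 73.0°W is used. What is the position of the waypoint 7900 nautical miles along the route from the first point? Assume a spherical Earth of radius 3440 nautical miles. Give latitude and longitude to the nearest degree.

≈ lat 29°N, lon 68°W

From cos δ = sin φ₁ sin φ₂ + cos φ₁ cos φ₂ cos Δλ, the central angle is δ ≈ 2.653 rad (152.0°). The total great-circle distance is δ·R ≈ 2.653 × 3440 ≈ 9126 nmi, so the target fraction is f = 7900/9126 ≈ 0.866.
Interpolate at f ≈ 0.866 with slerp weights a = sin((1−f)δ)/sin δ ≈ 0.743, b = sin(fδ)/sin δ ≈ 1.593.
p = a·p₁ + b·p₂ ≈ (0.324, -0.809, 0.491); φ = arcsin(p_z) ≈ 29.42°, λ = atan2(p_y, p_x) ≈ -68.16°.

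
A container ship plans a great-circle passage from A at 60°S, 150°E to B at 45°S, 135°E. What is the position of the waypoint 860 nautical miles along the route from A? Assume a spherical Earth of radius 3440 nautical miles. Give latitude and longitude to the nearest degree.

From cos δ = sin φ₁ sin φ₂ + cos φ₁ cos φ₂ cos Δλ, the central angle is δ ≈ 0.305 rad (17.5°). The total great-circle distance is δ·R ≈ 0.305 × 3440 ≈ 1049 nmi, so the target fraction is f = 860/1049 ≈ 0.820.
Interpolate at f ≈ 0.820 with slerp weights a = sin((1−f)δ)/sin δ ≈ 0.183, b = sin(fδ)/sin δ ≈ 0.824.
p = a·p₁ + b·p₂ ≈ (-0.491, 0.458, -0.741); φ = arcsin(p_z) ≈ -47.82°, λ = atan2(p_y, p_x) ≈ 137.02°.

≈ 48°S, 137°E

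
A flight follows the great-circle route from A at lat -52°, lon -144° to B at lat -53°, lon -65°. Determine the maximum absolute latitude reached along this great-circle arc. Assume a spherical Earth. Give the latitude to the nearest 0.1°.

The great circle lies in the plane with unit normal n̂ = (p₁ × p₂)/|p₁ × p₂|.
Here n̂_z ≈ +0.509; the vertex latitude is φ_max = arccos|n̂_z| ≈ 59.4°.
Check via Clairaut: cos φ_max = |cos φ₁| · sin C = cos(52.0°)·sin(124.2°) ≈ 0.509, again giving ≈ 59.4°.

≈ -59.4°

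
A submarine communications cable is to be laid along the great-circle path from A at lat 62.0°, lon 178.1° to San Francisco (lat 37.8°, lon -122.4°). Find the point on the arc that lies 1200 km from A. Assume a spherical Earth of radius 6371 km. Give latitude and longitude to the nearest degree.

Convert each endpoint to a unit vector on the sphere (x = cos φ cos λ, y = cos φ sin λ, z = sin φ).
The central angle between the endpoints is δ = arccos(p₁·p₂) ≈ 0.753 rad (43.2°). The total great-circle distance is δ·R ≈ 0.753 × 6371 ≈ 4799 km, so the target fraction is f = 1200/4799 ≈ 0.250.
Interpolate at f ≈ 0.250 with slerp weights a = sin((1−f)δ)/sin δ ≈ 0.783, b = sin(fδ)/sin δ ≈ 0.274.
p = a·p₁ + b·p₂ ≈ (-0.483, -0.170, 0.859); φ = arcsin(p_z) ≈ 59.18°, λ = atan2(p_y, p_x) ≈ -160.57°.

≈ lat 59°, lon -161°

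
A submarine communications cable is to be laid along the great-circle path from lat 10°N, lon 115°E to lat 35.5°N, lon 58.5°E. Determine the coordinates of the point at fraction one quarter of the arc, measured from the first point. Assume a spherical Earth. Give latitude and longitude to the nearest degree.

Convert each endpoint to a unit vector on the sphere (x = cos φ cos λ, y = cos φ sin λ, z = sin φ).
The central angle between the endpoints is δ = arccos(p₁·p₂) ≈ 0.996 rad (57.1°).
Interpolate at f = 1/4 with slerp weights a = sin((1−f)δ)/sin δ ≈ 0.810, b = sin(fδ)/sin δ ≈ 0.294.
p = a·p₁ + b·p₂ ≈ (-0.212, 0.926, 0.311); φ = arcsin(p_z) ≈ 18.13°, λ = atan2(p_y, p_x) ≈ 102.89°.

≈ lat 18°N, lon 103°E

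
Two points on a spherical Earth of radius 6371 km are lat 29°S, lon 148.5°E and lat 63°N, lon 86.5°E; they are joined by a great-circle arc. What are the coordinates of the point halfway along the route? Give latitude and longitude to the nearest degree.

Convert each endpoint to a unit vector on the sphere (x = cos φ cos λ, y = cos φ sin λ, z = sin φ).
The central angle between the endpoints is δ = arccos(p₁·p₂) ≈ 1.819 rad (104.2°).
Interpolate at f = 1/2 with slerp weights a = sin((1−f)δ)/sin δ ≈ 0.814, b = sin(fδ)/sin δ ≈ 0.814.
p = a·p₁ + b·p₂ ≈ (-0.585, 0.741, 0.331); φ = arcsin(p_z) ≈ 19.31°, λ = atan2(p_y, p_x) ≈ 128.27°.

≈ lat 19°N, lon 128°E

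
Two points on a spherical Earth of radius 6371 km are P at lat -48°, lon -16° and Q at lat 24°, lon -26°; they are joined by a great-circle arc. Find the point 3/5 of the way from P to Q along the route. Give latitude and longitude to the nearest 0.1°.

From cos δ = sin φ₁ sin φ₂ + cos φ₁ cos φ₂ cos Δλ, the central angle is δ ≈ 1.266 rad (72.6°).
Interpolate at f = 3/5 with slerp weights a = sin((1−f)δ)/sin δ ≈ 0.509, b = sin(fδ)/sin δ ≈ 0.722.
p = a·p₁ + b·p₂ ≈ (0.920, -0.383, -0.084); φ = arcsin(p_z) ≈ -4.83°, λ = atan2(p_y, p_x) ≈ -22.60°.

≈ lat -4.8°, lon -22.6°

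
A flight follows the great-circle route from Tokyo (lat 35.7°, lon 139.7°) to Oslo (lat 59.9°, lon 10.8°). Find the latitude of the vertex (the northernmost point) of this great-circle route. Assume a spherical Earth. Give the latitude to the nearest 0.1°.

The great circle lies in the plane with unit normal n̂ = (p₁ × p₂)/|p₁ × p₂|.
Here n̂_z ≈ -0.327; the vertex latitude is φ_max = arccos|n̂_z| ≈ 70.9°.
Check via Clairaut: cos φ_max = |cos φ₁| · sin C = cos(35.7°)·sin(23.8°) ≈ 0.327, again giving ≈ 70.9°.

≈ 70.9°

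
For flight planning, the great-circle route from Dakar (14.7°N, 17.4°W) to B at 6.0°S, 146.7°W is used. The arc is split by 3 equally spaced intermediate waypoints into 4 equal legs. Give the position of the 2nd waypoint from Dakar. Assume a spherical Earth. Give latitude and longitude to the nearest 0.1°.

From cos δ = sin φ₁ sin φ₂ + cos φ₁ cos φ₂ cos Δλ, the central angle is δ ≈ 2.260 rad (129.5°).
Interpolate at f = 2/4 with slerp weights a = sin((1−f)δ)/sin δ ≈ 1.172, b = sin(fδ)/sin δ ≈ 1.172.
p = a·p₁ + b·p₂ ≈ (0.108, -0.979, 0.175); φ = arcsin(p_z) ≈ 10.07°, λ = atan2(p_y, p_x) ≈ -83.73°.

≈ 10.1°N, 83.7°W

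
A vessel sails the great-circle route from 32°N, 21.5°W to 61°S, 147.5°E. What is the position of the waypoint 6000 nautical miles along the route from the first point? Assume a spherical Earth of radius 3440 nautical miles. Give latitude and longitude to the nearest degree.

≈ 66°S, 5°E

Convert each endpoint to a unit vector on the sphere (x = cos φ cos λ, y = cos φ sin λ, z = sin φ).
The central angle between the endpoints is δ = arccos(p₁·p₂) ≈ 2.620 rad (150.1°). The total great-circle distance is δ·R ≈ 2.620 × 3440 ≈ 9013 nmi, so the target fraction is f = 6000/9013 ≈ 0.666.
Interpolate at f ≈ 0.666 with slerp weights a = sin((1−f)δ)/sin δ ≈ 1.542, b = sin(fδ)/sin δ ≈ 1.977.
p = a·p₁ + b·p₂ ≈ (0.408, 0.036, -0.912); φ = arcsin(p_z) ≈ -65.82°, λ = atan2(p_y, p_x) ≈ 5.02°.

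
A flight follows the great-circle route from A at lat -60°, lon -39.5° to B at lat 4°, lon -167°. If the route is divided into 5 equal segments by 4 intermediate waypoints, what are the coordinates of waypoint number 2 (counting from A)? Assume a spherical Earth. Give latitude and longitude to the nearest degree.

The haversine formula gives a central angle δ ≈ 1.943 rad (111.3°) between the endpoints.
Interpolate at f = 2/5 with slerp weights a = sin((1−f)δ)/sin δ ≈ 0.987, b = sin(fδ)/sin δ ≈ 0.753.
p = a·p₁ + b·p₂ ≈ (-0.351, -0.483, -0.802); φ = arcsin(p_z) ≈ -53.34°, λ = atan2(p_y, p_x) ≈ -126.03°.

≈ lat -53°, lon -126°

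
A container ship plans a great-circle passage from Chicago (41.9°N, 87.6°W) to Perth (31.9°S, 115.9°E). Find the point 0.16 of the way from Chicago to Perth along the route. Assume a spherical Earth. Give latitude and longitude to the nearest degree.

≈ 46°N, 123°W

Write both endpoints as unit vectors p₁, p₂ with components (cos φ cos λ, cos φ sin λ, sin φ).
The central angle between the endpoints is δ = arccos(p₁·p₂) ≈ 2.772 rad (158.8°).
Interpolate at f = 0.16 with slerp weights a = sin((1−f)δ)/sin δ ≈ 2.010, b = sin(fδ)/sin δ ≈ 1.187.
p = a·p₁ + b·p₂ ≈ (-0.378, -0.588, 0.715); φ = arcsin(p_z) ≈ 45.65°, λ = atan2(p_y, p_x) ≈ -122.70°.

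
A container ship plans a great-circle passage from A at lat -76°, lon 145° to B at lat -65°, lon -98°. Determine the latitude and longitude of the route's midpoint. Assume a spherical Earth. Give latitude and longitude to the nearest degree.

≈ lat -79°, lon -133°

From cos δ = sin φ₁ sin φ₂ + cos φ₁ cos φ₂ cos Δλ, the central angle is δ ≈ 0.586 rad (33.6°).
Interpolate at f = 1/2 with slerp weights a = sin((1−f)δ)/sin δ ≈ 0.522, b = sin(fδ)/sin δ ≈ 0.522.
p = a·p₁ + b·p₂ ≈ (-0.134, -0.146, -0.980); φ = arcsin(p_z) ≈ -78.56°, λ = atan2(p_y, p_x) ≈ -132.57°.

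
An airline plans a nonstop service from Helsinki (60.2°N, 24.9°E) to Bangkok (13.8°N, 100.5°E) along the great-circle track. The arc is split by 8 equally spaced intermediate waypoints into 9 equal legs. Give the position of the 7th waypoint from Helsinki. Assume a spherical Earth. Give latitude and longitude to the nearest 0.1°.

≈ (27.2°N, 91.6°E)

From cos δ = sin φ₁ sin φ₂ + cos φ₁ cos φ₂ cos Δλ, the central angle is δ ≈ 1.238 rad (70.9°).
Interpolate at f = 7/9 with slerp weights a = sin((1−f)δ)/sin δ ≈ 0.287, b = sin(fδ)/sin δ ≈ 0.868.
p = a·p₁ + b·p₂ ≈ (-0.024, 0.889, 0.457); φ = arcsin(p_z) ≈ 27.16°, λ = atan2(p_y, p_x) ≈ 91.56°.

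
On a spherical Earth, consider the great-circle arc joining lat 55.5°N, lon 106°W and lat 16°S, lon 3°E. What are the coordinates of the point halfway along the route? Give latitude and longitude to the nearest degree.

≈ lat 30°N, lon 32°W

Convert each endpoint to a unit vector on the sphere (x = cos φ cos λ, y = cos φ sin λ, z = sin φ).
The central angle between the endpoints is δ = arccos(p₁·p₂) ≈ 1.987 rad (113.9°).
Interpolate at f = 1/2 with slerp weights a = sin((1−f)δ)/sin δ ≈ 0.916, b = sin(fδ)/sin δ ≈ 0.916.
p = a·p₁ + b·p₂ ≈ (0.737, -0.453, 0.503); φ = arcsin(p_z) ≈ 30.17°, λ = atan2(p_y, p_x) ≈ -31.58°.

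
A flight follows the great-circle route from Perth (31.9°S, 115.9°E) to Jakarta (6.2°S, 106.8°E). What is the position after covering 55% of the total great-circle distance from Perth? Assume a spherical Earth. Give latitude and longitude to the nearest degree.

Write both endpoints as unit vectors p₁, p₂ with components (cos φ cos λ, cos φ sin λ, sin φ).
The central angle between the endpoints is δ = arccos(p₁·p₂) ≈ 0.472 rad (27.1°).
Interpolate at f = 0.55 with slerp weights a = sin((1−f)δ)/sin δ ≈ 0.464, b = sin(fδ)/sin δ ≈ 0.565.
p = a·p₁ + b·p₂ ≈ (-0.334, 0.891, -0.306); φ = arcsin(p_z) ≈ -17.82°, λ = atan2(p_y, p_x) ≈ 110.55°.

≈ 18°S, 111°E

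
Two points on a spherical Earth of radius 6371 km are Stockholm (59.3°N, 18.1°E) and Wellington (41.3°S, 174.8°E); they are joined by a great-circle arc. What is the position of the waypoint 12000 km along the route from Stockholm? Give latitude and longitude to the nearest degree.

≈ 3°N, 152°E

From cos δ = sin φ₁ sin φ₂ + cos φ₁ cos φ₂ cos Δλ, the central angle is δ ≈ 2.738 rad (156.9°). The total great-circle distance is δ·R ≈ 2.738 × 6371 ≈ 17446 km, so the target fraction is f = 12000/17446 ≈ 0.688.
Interpolate at f ≈ 0.688 with slerp weights a = sin((1−f)δ)/sin δ ≈ 1.922, b = sin(fδ)/sin δ ≈ 2.425.
p = a·p₁ + b·p₂ ≈ (-0.881, 0.470, 0.053); φ = arcsin(p_z) ≈ 3.02°, λ = atan2(p_y, p_x) ≈ 151.92°.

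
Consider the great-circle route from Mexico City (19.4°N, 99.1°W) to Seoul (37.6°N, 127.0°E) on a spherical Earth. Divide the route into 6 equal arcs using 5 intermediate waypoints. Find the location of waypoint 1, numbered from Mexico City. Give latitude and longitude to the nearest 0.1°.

The haversine formula gives a central angle δ ≈ 1.892 rad (108.4°) between the endpoints.
Interpolate at f = 1/6 with slerp weights a = sin((1−f)δ)/sin δ ≈ 1.054, b = sin(fδ)/sin δ ≈ 0.327.
p = a·p₁ + b·p₂ ≈ (-0.313, -0.775, 0.549); φ = arcsin(p_z) ≈ 33.33°, λ = atan2(p_y, p_x) ≈ -112.00°.

≈ 33.3°N, 112.0°W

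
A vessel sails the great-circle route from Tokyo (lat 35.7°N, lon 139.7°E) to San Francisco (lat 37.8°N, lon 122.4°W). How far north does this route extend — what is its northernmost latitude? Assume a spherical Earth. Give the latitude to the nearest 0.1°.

The great circle lies in the plane with unit normal n̂ = (p₁ × p₂)/|p₁ × p₂|.
Here n̂_z ≈ +0.660; the vertex latitude is φ_max = arccos|n̂_z| ≈ 48.7°.
Check via Clairaut: cos φ_max = |cos φ₁| · sin C = cos(35.7°)·sin(54.4°) ≈ 0.660, again giving ≈ 48.7°.

≈ 48.7°N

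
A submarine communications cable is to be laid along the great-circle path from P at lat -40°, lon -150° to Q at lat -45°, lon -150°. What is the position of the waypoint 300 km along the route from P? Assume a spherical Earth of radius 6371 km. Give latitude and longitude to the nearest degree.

Convert each endpoint to a unit vector on the sphere (x = cos φ cos λ, y = cos φ sin λ, z = sin φ).
The central angle between the endpoints is δ = arccos(p₁·p₂) ≈ 0.087 rad (5.0°). The total great-circle distance is δ·R ≈ 0.087 × 6371 ≈ 556 km, so the target fraction is f = 300/556 ≈ 0.540.
Interpolate at f ≈ 0.540 with slerp weights a = sin((1−f)δ)/sin δ ≈ 0.461, b = sin(fδ)/sin δ ≈ 0.540.
p = a·p₁ + b·p₂ ≈ (-0.636, -0.367, -0.678); φ = arcsin(p_z) ≈ -42.70°, λ = atan2(p_y, p_x) ≈ -150.00°.

≈ lat -43°, lon -150°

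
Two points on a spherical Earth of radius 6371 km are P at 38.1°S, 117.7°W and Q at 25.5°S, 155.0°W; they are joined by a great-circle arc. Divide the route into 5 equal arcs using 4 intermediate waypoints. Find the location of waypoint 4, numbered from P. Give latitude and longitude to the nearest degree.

Write both endpoints as unit vectors p₁, p₂ with components (cos φ cos λ, cos φ sin λ, sin φ).
The central angle between the endpoints is δ = arccos(p₁·p₂) ≈ 0.591 rad (33.8°).
Interpolate at f = 4/5 with slerp weights a = sin((1−f)δ)/sin δ ≈ 0.212, b = sin(fδ)/sin δ ≈ 0.817.
p = a·p₁ + b·p₂ ≈ (-0.746, -0.459, -0.482); φ = arcsin(p_z) ≈ -28.84°, λ = atan2(p_y, p_x) ≈ -148.38°.

≈ 29°S, 148°W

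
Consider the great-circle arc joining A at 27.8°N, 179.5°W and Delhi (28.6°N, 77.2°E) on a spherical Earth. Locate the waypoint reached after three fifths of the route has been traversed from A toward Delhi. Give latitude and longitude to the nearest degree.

Convert each endpoint to a unit vector on the sphere (x = cos φ cos λ, y = cos φ sin λ, z = sin φ).
The central angle between the endpoints is δ = arccos(p₁·p₂) ≈ 1.526 rad (87.4°).
Interpolate at f = 3/5 with slerp weights a = sin((1−f)δ)/sin δ ≈ 0.574, b = sin(fδ)/sin δ ≈ 0.794.
p = a·p₁ + b·p₂ ≈ (-0.353, 0.675, 0.648); φ = arcsin(p_z) ≈ 40.36°, λ = atan2(p_y, p_x) ≈ 117.61°.

≈ 40°N, 118°E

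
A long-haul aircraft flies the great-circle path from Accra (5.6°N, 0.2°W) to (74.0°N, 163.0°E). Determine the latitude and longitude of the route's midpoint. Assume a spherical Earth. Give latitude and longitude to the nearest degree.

≈ (55°N, 6°E)

From cos δ = sin φ₁ sin φ₂ + cos φ₁ cos φ₂ cos Δλ, the central angle is δ ≈ 1.740 rad (99.7°).
Interpolate at f = 1/2 with slerp weights a = sin((1−f)δ)/sin δ ≈ 0.776, b = sin(fδ)/sin δ ≈ 0.776.
p = a·p₁ + b·p₂ ≈ (0.567, 0.060, 0.821); φ = arcsin(p_z) ≈ 55.21°, λ = atan2(p_y, p_x) ≈ 6.02°.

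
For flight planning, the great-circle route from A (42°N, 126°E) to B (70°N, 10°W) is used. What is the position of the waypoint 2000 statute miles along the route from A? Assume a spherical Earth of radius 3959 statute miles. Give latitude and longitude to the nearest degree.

The haversine formula gives a central angle δ ≈ 1.109 rad (63.5°) between the endpoints. The total great-circle distance is δ·R ≈ 1.109 × 3959 ≈ 4389 mi, so the target fraction is f = 2000/4389 ≈ 0.456.
Interpolate at f ≈ 0.456 with slerp weights a = sin((1−f)δ)/sin δ ≈ 0.634, b = sin(fδ)/sin δ ≈ 0.541.
p = a·p₁ + b·p₂ ≈ (-0.095, 0.349, 0.932); φ = arcsin(p_z) ≈ 68.80°, λ = atan2(p_y, p_x) ≈ 105.20°.

≈ (69°N, 105°E)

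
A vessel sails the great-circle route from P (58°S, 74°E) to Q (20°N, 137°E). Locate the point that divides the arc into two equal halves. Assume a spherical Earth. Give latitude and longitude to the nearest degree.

≈ (22°S, 115°E)

From cos δ = sin φ₁ sin φ₂ + cos φ₁ cos φ₂ cos Δλ, the central angle is δ ≈ 1.635 rad (93.7°).
Interpolate at f = 1/2 with slerp weights a = sin((1−f)δ)/sin δ ≈ 0.731, b = sin(fδ)/sin δ ≈ 0.731.
p = a·p₁ + b·p₂ ≈ (-0.396, 0.841, -0.370); φ = arcsin(p_z) ≈ -21.71°, λ = atan2(p_y, p_x) ≈ 115.20°.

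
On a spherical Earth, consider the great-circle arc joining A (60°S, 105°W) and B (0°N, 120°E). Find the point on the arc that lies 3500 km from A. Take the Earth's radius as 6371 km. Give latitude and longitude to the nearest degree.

≈ (65°S, 177°W)

Write both endpoints as unit vectors p₁, p₂ with components (cos φ cos λ, cos φ sin λ, sin φ).
The central angle between the endpoints is δ = arccos(p₁·p₂) ≈ 1.932 rad (110.7°). The total great-circle distance is δ·R ≈ 1.932 × 6371 ≈ 12310 km, so the target fraction is f = 3500/12310 ≈ 0.284.
Interpolate at f ≈ 0.284 with slerp weights a = sin((1−f)δ)/sin δ ≈ 1.050, b = sin(fδ)/sin δ ≈ 0.558.
p = a·p₁ + b·p₂ ≈ (-0.415, -0.024, -0.910); φ = arcsin(p_z) ≈ -65.44°, λ = atan2(p_y, p_x) ≈ -176.72°.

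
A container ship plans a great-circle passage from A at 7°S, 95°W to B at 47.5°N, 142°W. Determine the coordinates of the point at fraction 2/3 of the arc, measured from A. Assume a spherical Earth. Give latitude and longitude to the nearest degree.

Convert each endpoint to a unit vector on the sphere (x = cos φ cos λ, y = cos φ sin λ, z = sin φ).
The central angle between the endpoints is δ = arccos(p₁·p₂) ≈ 1.195 rad (68.4°).
Interpolate at f = 2/3 with slerp weights a = sin((1−f)δ)/sin δ ≈ 0.417, b = sin(fδ)/sin δ ≈ 0.769.
p = a·p₁ + b·p₂ ≈ (-0.445, -0.732, 0.516); φ = arcsin(p_z) ≈ 31.05°, λ = atan2(p_y, p_x) ≈ -121.31°.

≈ 31°N, 121°W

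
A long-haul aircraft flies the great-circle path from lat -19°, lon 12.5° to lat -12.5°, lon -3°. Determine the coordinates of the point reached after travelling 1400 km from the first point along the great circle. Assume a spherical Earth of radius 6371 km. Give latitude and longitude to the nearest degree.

≈ lat -14°, lon 0°

From cos δ = sin φ₁ sin φ₂ + cos φ₁ cos φ₂ cos Δλ, the central angle is δ ≈ 0.284 rad (16.3°). The total great-circle distance is δ·R ≈ 0.284 × 6371 ≈ 1808 km, so the target fraction is f = 1400/1808 ≈ 0.774.
Interpolate at f ≈ 0.774 with slerp weights a = sin((1−f)δ)/sin δ ≈ 0.229, b = sin(fδ)/sin δ ≈ 0.778.
p = a·p₁ + b·p₂ ≈ (0.970, 0.007, -0.243); φ = arcsin(p_z) ≈ -14.06°, λ = atan2(p_y, p_x) ≈ 0.41°.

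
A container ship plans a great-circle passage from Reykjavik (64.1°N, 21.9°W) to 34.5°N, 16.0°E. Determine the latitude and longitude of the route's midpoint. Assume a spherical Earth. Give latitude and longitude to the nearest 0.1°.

≈ 50.7°N, 3.1°E

Write both endpoints as unit vectors p₁, p₂ with components (cos φ cos λ, cos φ sin λ, sin φ).
The central angle between the endpoints is δ = arccos(p₁·p₂) ≈ 0.654 rad (37.5°).
Interpolate at f = 1/2 with slerp weights a = sin((1−f)δ)/sin δ ≈ 0.528, b = sin(fδ)/sin δ ≈ 0.528.
p = a·p₁ + b·p₂ ≈ (0.632, 0.034, 0.774); φ = arcsin(p_z) ≈ 50.72°, λ = atan2(p_y, p_x) ≈ 3.07°.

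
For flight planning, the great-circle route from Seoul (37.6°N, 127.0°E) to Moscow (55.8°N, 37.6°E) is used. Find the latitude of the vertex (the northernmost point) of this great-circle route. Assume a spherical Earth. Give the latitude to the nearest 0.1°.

≈ 58.8°N

The great circle lies in the plane with unit normal n̂ = (p₁ × p₂)/|p₁ × p₂|.
Here n̂_z ≈ -0.517; the vertex latitude is φ_max = arccos|n̂_z| ≈ 58.8°.
Check via Clairaut: cos φ_max = |cos φ₁| · sin C = cos(37.6°)·sin(40.8°) ≈ 0.517, again giving ≈ 58.8°.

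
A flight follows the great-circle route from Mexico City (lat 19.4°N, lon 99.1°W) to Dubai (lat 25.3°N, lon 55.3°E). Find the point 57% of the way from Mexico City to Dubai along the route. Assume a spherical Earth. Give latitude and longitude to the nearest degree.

≈ lat 61°N, lon 8°W

Write both endpoints as unit vectors p₁, p₂ with components (cos φ cos λ, cos φ sin λ, sin φ).
The central angle between the endpoints is δ = arccos(p₁·p₂) ≈ 2.249 rad (128.8°).
Interpolate at f = 0.57 with slerp weights a = sin((1−f)δ)/sin δ ≈ 1.057, b = sin(fδ)/sin δ ≈ 1.231.
p = a·p₁ + b·p₂ ≈ (0.476, -0.070, 0.877); φ = arcsin(p_z) ≈ 61.27°, λ = atan2(p_y, p_x) ≈ -8.32°.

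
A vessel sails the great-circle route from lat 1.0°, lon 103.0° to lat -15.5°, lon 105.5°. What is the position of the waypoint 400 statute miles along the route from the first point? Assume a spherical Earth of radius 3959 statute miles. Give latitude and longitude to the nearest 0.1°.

Write both endpoints as unit vectors p₁, p₂ with components (cos φ cos λ, cos φ sin λ, sin φ).
The central angle between the endpoints is δ = arccos(p₁·p₂) ≈ 0.291 rad (16.7°). The total great-circle distance is δ·R ≈ 0.291 × 3959 ≈ 1153 mi, so the target fraction is f = 400/1153 ≈ 0.347.
Interpolate at f ≈ 0.347 with slerp weights a = sin((1−f)δ)/sin δ ≈ 0.658, b = sin(fδ)/sin δ ≈ 0.351.
p = a·p₁ + b·p₂ ≈ (-0.239, 0.968, -0.082); φ = arcsin(p_z) ≈ -4.73°, λ = atan2(p_y, p_x) ≈ 103.85°.

≈ lat -4.7°, lon 103.8°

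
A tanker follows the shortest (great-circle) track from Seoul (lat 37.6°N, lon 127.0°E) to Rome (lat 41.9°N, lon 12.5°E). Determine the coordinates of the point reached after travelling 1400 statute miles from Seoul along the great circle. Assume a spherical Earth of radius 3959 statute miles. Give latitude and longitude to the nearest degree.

≈ lat 51°N, lon 105°E

Convert each endpoint to a unit vector on the sphere (x = cos φ cos λ, y = cos φ sin λ, z = sin φ).
The central angle between the endpoints is δ = arccos(p₁·p₂) ≈ 1.407 rad (80.6°). The total great-circle distance is δ·R ≈ 1.407 × 3959 ≈ 5571 mi, so the target fraction is f = 1400/5571 ≈ 0.251.
Interpolate at f ≈ 0.251 with slerp weights a = sin((1−f)δ)/sin δ ≈ 0.881, b = sin(fδ)/sin δ ≈ 0.351.
p = a·p₁ + b·p₂ ≈ (-0.165, 0.614, 0.772); φ = arcsin(p_z) ≈ 50.53°, λ = atan2(p_y, p_x) ≈ 105.04°.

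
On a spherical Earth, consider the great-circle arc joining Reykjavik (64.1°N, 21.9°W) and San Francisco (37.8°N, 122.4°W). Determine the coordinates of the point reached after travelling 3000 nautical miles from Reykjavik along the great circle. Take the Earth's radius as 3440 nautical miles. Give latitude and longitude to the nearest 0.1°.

Convert each endpoint to a unit vector on the sphere (x = cos φ cos λ, y = cos φ sin λ, z = sin φ).
The central angle between the endpoints is δ = arccos(p₁·p₂) ≈ 1.060 rad (60.8°). The total great-circle distance is δ·R ≈ 1.060 × 3440 ≈ 3648 nmi, so the target fraction is f = 3000/3648 ≈ 0.822.
Interpolate at f ≈ 0.822 with slerp weights a = sin((1−f)δ)/sin δ ≈ 0.215, b = sin(fδ)/sin δ ≈ 0.877.
p = a·p₁ + b·p₂ ≈ (-0.285, -0.620, 0.731); φ = arcsin(p_z) ≈ 46.96°, λ = atan2(p_y, p_x) ≈ -114.64°.

≈ 47.0°N, 114.6°W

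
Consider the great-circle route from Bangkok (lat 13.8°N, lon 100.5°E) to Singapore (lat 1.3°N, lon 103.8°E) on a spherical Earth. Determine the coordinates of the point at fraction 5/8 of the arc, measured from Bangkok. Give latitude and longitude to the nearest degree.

Write both endpoints as unit vectors p₁, p₂ with components (cos φ cos λ, cos φ sin λ, sin φ).
The central angle between the endpoints is δ = arccos(p₁·p₂) ≈ 0.225 rad (12.9°).
Interpolate at f = 5/8 with slerp weights a = sin((1−f)δ)/sin δ ≈ 0.378, b = sin(fδ)/sin δ ≈ 0.628.
p = a·p₁ + b·p₂ ≈ (-0.217, 0.971, 0.104); φ = arcsin(p_z) ≈ 5.99°, λ = atan2(p_y, p_x) ≈ 102.58°.

≈ lat 6°N, lon 103°E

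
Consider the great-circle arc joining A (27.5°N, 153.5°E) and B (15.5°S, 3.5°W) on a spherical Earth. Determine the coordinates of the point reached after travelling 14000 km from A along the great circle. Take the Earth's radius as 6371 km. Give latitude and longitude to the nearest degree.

≈ (2°N, 21°E)

Write both endpoints as unit vectors p₁, p₂ with components (cos φ cos λ, cos φ sin λ, sin φ).
The central angle between the endpoints is δ = arccos(p₁·p₂) ≈ 2.715 rad (155.5°). The total great-circle distance is δ·R ≈ 2.715 × 6371 ≈ 17294 km, so the target fraction is f = 14000/17294 ≈ 0.810.
Interpolate at f ≈ 0.810 with slerp weights a = sin((1−f)δ)/sin δ ≈ 1.194, b = sin(fδ)/sin δ ≈ 1.956.
p = a·p₁ + b·p₂ ≈ (0.934, 0.357, 0.029); φ = arcsin(p_z) ≈ 1.63°, λ = atan2(p_y, p_x) ≈ 20.95°.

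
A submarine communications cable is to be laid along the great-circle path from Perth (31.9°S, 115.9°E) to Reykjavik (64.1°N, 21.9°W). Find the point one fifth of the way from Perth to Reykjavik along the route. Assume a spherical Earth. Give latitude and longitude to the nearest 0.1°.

Convert each endpoint to a unit vector on the sphere (x = cos φ cos λ, y = cos φ sin λ, z = sin φ).
The central angle between the endpoints is δ = arccos(p₁·p₂) ≈ 2.419 rad (138.6°).
Interpolate at f = 1/5 with slerp weights a = sin((1−f)δ)/sin δ ≈ 1.413, b = sin(fδ)/sin δ ≈ 0.703.
p = a·p₁ + b·p₂ ≈ (-0.239, 0.964, -0.114); φ = arcsin(p_z) ≈ -6.54°, λ = atan2(p_y, p_x) ≈ 103.91°.

≈ 6.5°S, 103.9°E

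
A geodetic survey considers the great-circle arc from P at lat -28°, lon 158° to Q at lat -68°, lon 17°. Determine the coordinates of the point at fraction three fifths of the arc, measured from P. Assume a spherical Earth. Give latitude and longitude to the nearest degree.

≈ lat -72°, lon 123°

Write both endpoints as unit vectors p₁, p₂ with components (cos φ cos λ, cos φ sin λ, sin φ).
The central angle between the endpoints is δ = arccos(p₁·p₂) ≈ 1.392 rad (79.7°).
Interpolate at f = 3/5 with slerp weights a = sin((1−f)δ)/sin δ ≈ 0.537, b = sin(fδ)/sin δ ≈ 0.753.
p = a·p₁ + b·p₂ ≈ (-0.170, 0.260, -0.951); φ = arcsin(p_z) ≈ -71.91°, λ = atan2(p_y, p_x) ≈ 123.12°.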